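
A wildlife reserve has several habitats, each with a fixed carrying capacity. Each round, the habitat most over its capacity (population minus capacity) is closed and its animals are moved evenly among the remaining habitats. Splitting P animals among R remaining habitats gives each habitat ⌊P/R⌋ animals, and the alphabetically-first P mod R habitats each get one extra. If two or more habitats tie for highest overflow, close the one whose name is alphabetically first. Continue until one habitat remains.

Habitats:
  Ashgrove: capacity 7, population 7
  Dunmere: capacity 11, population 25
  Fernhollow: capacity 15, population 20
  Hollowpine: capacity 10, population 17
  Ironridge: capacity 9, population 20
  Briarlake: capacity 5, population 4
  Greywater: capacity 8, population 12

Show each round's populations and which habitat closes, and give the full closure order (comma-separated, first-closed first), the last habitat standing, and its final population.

Round 1: Ashgrove=7 Briarlake=4 Dunmere=25 Fernhollow=20 Greywater=12 Hollowpine=17 Ironridge=20 → close Dunmere (overflow 14)
  25÷6 = 4 each, +1 to first 1
Round 2: Ashgrove=12 Briarlake=8 Fernhollow=24 Greywater=16 Hollowpine=21 Ironridge=24 → close Ironridge (overflow 15)
  24÷5 = 4 each, +1 to first 4
Round 3: Ashgrove=17 Briarlake=13 Fernhollow=29 Greywater=21 Hollowpine=25 → close Hollowpine (overflow 15)
  25÷4 = 6 each, +1 to first 1
Round 4: Ashgrove=24 Briarlake=19 Fernhollow=35 Greywater=27 → close Fernhollow (overflow 20)
  35÷3 = 11 each, +1 to first 2
Round 5: Ashgrove=36 Briarlake=31 Greywater=38 → close Greywater (overflow 30)
  38÷2 = 19 each, +1 to first 0
Round 6: Ashgrove=55 Briarlake=50 → close Ashgrove (overflow 48)
  55÷1 = 55 each, +1 to first 0

Closure order: Dunmere, Ironridge, Hollowpine, Fernhollow, Greywater, Ashgrove
Last habitat: Briarlake with 105 animals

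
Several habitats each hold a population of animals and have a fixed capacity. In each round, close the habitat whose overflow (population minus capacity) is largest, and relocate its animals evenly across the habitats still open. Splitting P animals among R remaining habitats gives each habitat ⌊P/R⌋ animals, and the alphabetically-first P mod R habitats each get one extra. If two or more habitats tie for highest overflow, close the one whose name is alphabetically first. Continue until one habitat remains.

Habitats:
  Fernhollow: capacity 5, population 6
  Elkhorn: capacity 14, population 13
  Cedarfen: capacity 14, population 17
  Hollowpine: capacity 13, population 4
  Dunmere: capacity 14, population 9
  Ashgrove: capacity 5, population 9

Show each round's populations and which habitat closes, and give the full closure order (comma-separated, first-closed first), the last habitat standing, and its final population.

Round 1: Ashgrove=9 Cedarfen=17 Dunmere=9 Elkhorn=13 Fernhollow=6 Hollowpine=4 → close Ashgrove (overflow 4)
  9÷5 = 1 each, +1 to first 4
Round 2: Cedarfen=19 Dunmere=11 Elkhorn=15 Fernhollow=8 Hollowpine=5 → close Cedarfen (overflow 5)
  19÷4 = 4 each, +1 to first 3
Round 3: Dunmere=16 Elkhorn=20 Fernhollow=13 Hollowpine=9 → close Fernhollow (overflow 8)
  13÷3 = 4 each, +1 to first 1
Round 4: Dunmere=21 Elkhorn=24 Hollowpine=13 → close Elkhorn (overflow 10)
  24÷2 = 12 each, +1 to first 0
Round 5: Dunmere=33 Hollowpine=25 → close Dunmere (overflow 19)
  33÷1 = 33 each, +1 to first 0

Closure order: Ashgrove, Cedarfen, Fernhollow, Elkhorn, Dunmere
Last habitat: Hollowpine with 58 animals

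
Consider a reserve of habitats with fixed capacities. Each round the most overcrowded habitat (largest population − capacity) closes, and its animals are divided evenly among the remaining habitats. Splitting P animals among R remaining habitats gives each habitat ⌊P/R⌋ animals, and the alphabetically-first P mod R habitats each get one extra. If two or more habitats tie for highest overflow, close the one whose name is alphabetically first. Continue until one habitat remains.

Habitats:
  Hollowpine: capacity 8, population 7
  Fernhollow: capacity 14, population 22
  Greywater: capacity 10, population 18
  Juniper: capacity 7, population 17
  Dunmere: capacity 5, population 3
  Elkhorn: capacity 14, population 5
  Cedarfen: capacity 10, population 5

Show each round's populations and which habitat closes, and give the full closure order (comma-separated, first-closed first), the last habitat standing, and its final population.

Round 1: Cedarfen=5 Dunmere=3 Elkhorn=5 Fernhollow=22 Greywater=18 Hollowpine=7 Juniper=17 → close Juniper (overflow 10)
  17÷6 = 2 each, +1 to first 5
Round 2: Cedarfen=8 Dunmere=6 Elkhorn=8 Fernhollow=25 Greywater=21 Hollowpine=9 → close Fernhollow (overflow 11)
  25÷5 = 5 each, +1 to first 0
Round 3: Cedarfen=13 Dunmere=11 Elkhorn=13 Greywater=26 Hollowpine=14 → close Greywater (overflow 16)
  26÷4 = 6 each, +1 to first 2
Round 4: Cedarfen=20 Dunmere=18 Elkhorn=19 Hollowpine=20 → close Dunmere (overflow 13)
  18÷3 = 6 each, +1 to first 0
Round 5: Cedarfen=26 Elkhorn=25 Hollowpine=26 → close Hollowpine (overflow 18)
  26÷2 = 13 each, +1 to first 0
Round 6: Cedarfen=39 Elkhorn=38 → close Cedarfen (overflow 29)
  39÷1 = 39 each, +1 to first 0

Closure order: Juniper, Fernhollow, Greywater, Dunmere, Hollowpine, Cedarfen
Last habitat: Elkhorn with 77 animals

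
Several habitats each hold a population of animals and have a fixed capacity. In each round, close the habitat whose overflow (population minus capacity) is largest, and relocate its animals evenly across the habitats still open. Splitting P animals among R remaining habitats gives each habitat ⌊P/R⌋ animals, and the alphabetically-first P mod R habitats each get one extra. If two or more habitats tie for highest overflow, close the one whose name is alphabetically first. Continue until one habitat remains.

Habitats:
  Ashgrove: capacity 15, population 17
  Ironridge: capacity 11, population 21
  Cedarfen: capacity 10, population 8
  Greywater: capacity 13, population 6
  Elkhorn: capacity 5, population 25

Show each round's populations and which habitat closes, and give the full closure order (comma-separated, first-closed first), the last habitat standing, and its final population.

Round 1: Ashgrove=17 Cedarfen=8 Elkhorn=25 Greywater=6 Ironridge=21 → close Elkhorn (overflow 20)
  25÷4 = 6 each, +1 to first 1
Round 2: Ashgrove=24 Cedarfen=14 Greywater=12 Ironridge=27 → close Ironridge (overflow 16)
  27÷3 = 9 each, +1 to first 0
Round 3: Ashgrove=33 Cedarfen=23 Greywater=21 → close Ashgrove (overflow 18)
  33÷2 = 16 each, +1 to first 1
Round 4: Cedarfen=40 Greywater=37 → close Cedarfen (overflow 30)
  40÷1 = 40 each, +1 to first 0

Closure order: Elkhorn, Ironridge, Ashgrove, Cedarfen
Last habitat: Greywater with 77 animals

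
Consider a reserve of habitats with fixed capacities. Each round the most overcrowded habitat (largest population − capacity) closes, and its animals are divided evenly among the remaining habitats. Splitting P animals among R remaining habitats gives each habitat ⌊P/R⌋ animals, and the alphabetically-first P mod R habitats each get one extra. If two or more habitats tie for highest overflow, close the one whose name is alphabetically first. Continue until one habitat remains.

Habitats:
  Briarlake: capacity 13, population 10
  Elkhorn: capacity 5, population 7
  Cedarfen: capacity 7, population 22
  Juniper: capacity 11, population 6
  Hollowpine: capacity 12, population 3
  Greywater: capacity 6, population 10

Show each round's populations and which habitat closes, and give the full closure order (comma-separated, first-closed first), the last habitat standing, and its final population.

Closure order: Cedarfen, Greywater, Elkhorn, Briarlake, Juniper
Last habitat: Hollowpine with 58 animals

Round 1: Briarlake=10 Cedarfen=22 Elkhorn=7 Greywater=10 Hollowpine=3 Juniper=6 → close Cedarfen (overflow 15)
  22÷5 = 4 each, +1 to first 2
Round 2: Briarlake=15 Elkhorn=12 Greywater=14 Hollowpine=7 Juniper=10 → close Greywater (overflow 8)
  14÷4 = 3 each, +1 to first 2
Round 3: Briarlake=19 Elkhorn=16 Hollowpine=10 Juniper=13 → close Elkhorn (overflow 11)
  16÷3 = 5 each, +1 to first 1
Round 4: Briarlake=25 Hollowpine=15 Juniper=18 → close Briarlake (overflow 12)
  25÷2 = 12 each, +1 to first 1
Round 5: Hollowpine=28 Juniper=30 → close Juniper (overflow 19)
  30÷1 = 30 each, +1 to first 0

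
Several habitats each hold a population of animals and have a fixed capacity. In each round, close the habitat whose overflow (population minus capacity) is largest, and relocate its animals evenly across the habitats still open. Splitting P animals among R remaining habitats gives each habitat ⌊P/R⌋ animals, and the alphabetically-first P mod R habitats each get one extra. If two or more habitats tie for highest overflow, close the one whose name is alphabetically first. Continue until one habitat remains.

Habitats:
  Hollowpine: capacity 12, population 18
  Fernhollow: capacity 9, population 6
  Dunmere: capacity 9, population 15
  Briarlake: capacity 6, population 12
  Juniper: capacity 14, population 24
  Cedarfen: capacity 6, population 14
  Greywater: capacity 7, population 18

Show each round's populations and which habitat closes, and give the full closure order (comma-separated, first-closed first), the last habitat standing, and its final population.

Round 1: Briarlake=12 Cedarfen=14 Dunmere=15 Fernhollow=6 Greywater=18 Hollowpine=18 Juniper=24 → close Greywater (overflow 11)
  18÷6 = 3 each, +1 to first 0
Round 2: Briarlake=15 Cedarfen=17 Dunmere=18 Fernhollow=9 Hollowpine=21 Juniper=27 → close Juniper (overflow 13)
  27÷5 = 5 each, +1 to first 2
Round 3: Briarlake=21 Cedarfen=23 Dunmere=23 Fernhollow=14 Hollowpine=26 → close Cedarfen (overflow 17)
  23÷4 = 5 each, +1 to first 3
Round 4: Briarlake=27 Dunmere=29 Fernhollow=20 Hollowpine=31 → close Briarlake (overflow 21)
  27÷3 = 9 each, +1 to first 0
Round 5: Dunmere=38 Fernhollow=29 Hollowpine=40 → close Dunmere (overflow 29)
  38÷2 = 19 each, +1 to first 0
Round 6: Fernhollow=48 Hollowpine=59 → close Hollowpine (overflow 47)
  59÷1 = 59 each, +1 to first 0

Closure order: Greywater, Juniper, Cedarfen, Briarlake, Dunmere, Hollowpine
Last habitat: Fernhollow with 107 animals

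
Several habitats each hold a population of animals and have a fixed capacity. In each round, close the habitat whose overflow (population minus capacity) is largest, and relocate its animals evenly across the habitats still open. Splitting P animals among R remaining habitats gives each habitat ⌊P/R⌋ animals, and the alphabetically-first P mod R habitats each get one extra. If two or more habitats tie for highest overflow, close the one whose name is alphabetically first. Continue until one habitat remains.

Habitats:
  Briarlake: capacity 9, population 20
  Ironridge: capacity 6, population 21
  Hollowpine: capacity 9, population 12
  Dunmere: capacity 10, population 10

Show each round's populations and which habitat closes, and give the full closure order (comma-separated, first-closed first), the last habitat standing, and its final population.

Closure order: Ironridge, Briarlake, Hollowpine
Last habitat: Dunmere with 63 animals

Round 1: Briarlake=20 Dunmere=10 Hollowpine=12 Ironridge=21 → close Ironridge (overflow 15)
  21÷3 = 7 each, +1 to first 0
Round 2: Briarlake=27 Dunmere=17 Hollowpine=19 → close Briarlake (overflow 18)
  27÷2 = 13 each, +1 to first 1
Round 3: Dunmere=31 Hollowpine=32 → close Hollowpine (overflow 23)
  32÷1 = 32 each, +1 to first 0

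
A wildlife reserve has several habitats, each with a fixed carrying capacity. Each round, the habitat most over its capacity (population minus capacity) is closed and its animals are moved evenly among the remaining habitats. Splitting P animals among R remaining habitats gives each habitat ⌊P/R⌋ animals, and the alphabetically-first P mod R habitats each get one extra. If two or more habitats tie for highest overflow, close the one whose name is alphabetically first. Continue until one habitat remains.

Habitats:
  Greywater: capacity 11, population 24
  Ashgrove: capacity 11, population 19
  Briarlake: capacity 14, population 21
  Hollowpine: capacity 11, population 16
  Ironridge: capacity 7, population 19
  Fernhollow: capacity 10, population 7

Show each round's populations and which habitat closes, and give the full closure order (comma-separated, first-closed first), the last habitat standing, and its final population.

Round 1: Ashgrove=19 Briarlake=21 Fernhollow=7 Greywater=24 Hollowpine=16 Ironridge=19 → close Greywater (overflow 13)
  24÷5 = 4 each, +1 to first 4
Round 2: Ashgrove=24 Briarlake=26 Fernhollow=12 Hollowpine=21 Ironridge=23 → close Ironridge (overflow 16)
  23÷4 = 5 each, +1 to first 3
Round 3: Ashgrove=30 Briarlake=32 Fernhollow=18 Hollowpine=26 → close Ashgrove (overflow 19)
  30÷3 = 10 each, +1 to first 0
Round 4: Briarlake=42 Fernhollow=28 Hollowpine=36 → close Briarlake (overflow 28)
  42÷2 = 21 each, +1 to first 0
Round 5: Fernhollow=49 Hollowpine=57 → close Hollowpine (overflow 46)
  57÷1 = 57 each, +1 to first 0

Closure order: Greywater, Ironridge, Ashgrove, Briarlake, Hollowpine
Last habitat: Fernhollow with 106 animals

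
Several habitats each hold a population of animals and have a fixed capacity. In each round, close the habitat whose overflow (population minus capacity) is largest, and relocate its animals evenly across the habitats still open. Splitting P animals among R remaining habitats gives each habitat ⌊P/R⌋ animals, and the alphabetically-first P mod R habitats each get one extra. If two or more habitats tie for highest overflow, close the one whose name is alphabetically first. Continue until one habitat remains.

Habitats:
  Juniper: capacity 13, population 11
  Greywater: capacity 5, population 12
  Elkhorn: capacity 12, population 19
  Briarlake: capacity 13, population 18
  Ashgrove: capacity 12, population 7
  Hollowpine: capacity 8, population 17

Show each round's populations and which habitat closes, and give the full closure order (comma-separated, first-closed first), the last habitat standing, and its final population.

Round 1: Ashgrove=7 Briarlake=18 Elkhorn=19 Greywater=12 Hollowpine=17 Juniper=11 → close Hollowpine (overflow 9)
  17÷5 = 3 each, +1 to first 2
Round 2: Ashgrove=11 Briarlake=22 Elkhorn=22 Greywater=15 Juniper=14 → close Elkhorn (overflow 10)
  22÷4 = 5 each, +1 to first 2
Round 3: Ashgrove=17 Briarlake=28 Greywater=20 Juniper=19 → close Briarlake (overflow 15)
  28÷3 = 9 each, +1 to first 1
Round 4: Ashgrove=27 Greywater=29 Juniper=28 → close Greywater (overflow 24)
  29÷2 = 14 each, +1 to first 1
Round 5: Ashgrove=42 Juniper=42 → close Ashgrove (overflow 30)
  42÷1 = 42 each, +1 to first 0

Closure order: Hollowpine, Elkhorn, Briarlake, Greywater, Ashgrove
Last habitat: Juniper with 84 animals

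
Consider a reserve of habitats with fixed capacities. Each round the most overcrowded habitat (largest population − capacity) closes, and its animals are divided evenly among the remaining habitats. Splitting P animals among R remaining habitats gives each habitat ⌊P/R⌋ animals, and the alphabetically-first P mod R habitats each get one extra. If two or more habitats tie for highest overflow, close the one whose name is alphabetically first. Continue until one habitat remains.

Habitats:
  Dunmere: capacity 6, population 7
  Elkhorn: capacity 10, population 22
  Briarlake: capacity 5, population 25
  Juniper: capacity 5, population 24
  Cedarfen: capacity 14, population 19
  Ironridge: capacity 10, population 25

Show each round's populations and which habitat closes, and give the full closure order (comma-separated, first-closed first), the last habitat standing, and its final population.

Round 1: Briarlake=25 Cedarfen=19 Dunmere=7 Elkhorn=22 Ironridge=25 Juniper=24 → close Briarlake (overflow 20)
  25÷5 = 5 each, +1 to first 0
Round 2: Cedarfen=24 Dunmere=12 Elkhorn=27 Ironridge=30 Juniper=29 → close Juniper (overflow 24)
  29÷4 = 7 each, +1 to first 1
Round 3: Cedarfen=32 Dunmere=19 Elkhorn=34 Ironridge=37 → close Ironridge (overflow 27)
  37÷3 = 12 each, +1 to first 1
Round 4: Cedarfen=45 Dunmere=31 Elkhorn=46 → close Elkhorn (overflow 36)
  46÷2 = 23 each, +1 to first 0
Round 5: Cedarfen=68 Dunmere=54 → close Cedarfen (overflow 54)
  68÷1 = 68 each, +1 to first 0

Closure order: Briarlake, Juniper, Ironridge, Elkhorn, Cedarfen
Last habitat: Dunmere with 122 animals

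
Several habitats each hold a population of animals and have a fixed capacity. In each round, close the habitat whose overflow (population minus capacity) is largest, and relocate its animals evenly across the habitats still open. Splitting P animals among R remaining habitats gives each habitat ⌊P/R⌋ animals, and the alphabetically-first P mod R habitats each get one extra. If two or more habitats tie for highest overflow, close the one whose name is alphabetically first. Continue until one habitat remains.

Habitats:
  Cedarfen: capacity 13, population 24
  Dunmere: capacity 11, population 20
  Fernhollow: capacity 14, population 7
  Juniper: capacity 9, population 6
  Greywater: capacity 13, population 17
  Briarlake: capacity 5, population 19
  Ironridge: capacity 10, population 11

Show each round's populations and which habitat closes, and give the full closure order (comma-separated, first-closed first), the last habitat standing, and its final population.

Round 1: Briarlake=19 Cedarfen=24 Dunmere=20 Fernhollow=7 Greywater=17 Ironridge=11 Juniper=6 → close Briarlake (overflow 14)
  19÷6 = 3 each, +1 to first 1
Round 2: Cedarfen=28 Dunmere=23 Fernhollow=10 Greywater=20 Ironridge=14 Juniper=9 → close Cedarfen (overflow 15)
  28÷5 = 5 each, +1 to first 3
Round 3: Dunmere=29 Fernhollow=16 Greywater=26 Ironridge=19 Juniper=14 → close Dunmere (overflow 18)
  29÷4 = 7 each, +1 to first 1
Round 4: Fernhollow=24 Greywater=33 Ironridge=26 Juniper=21 → close Greywater (overflow 20)
  33÷3 = 11 each, +1 to first 0
Round 5: Fernhollow=35 Ironridge=37 Juniper=32 → close Ironridge (overflow 27)
  37÷2 = 18 each, +1 to first 1
Round 6: Fernhollow=54 Juniper=50 → close Juniper (overflow 41)
  50÷1 = 50 each, +1 to first 0

Closure order: Briarlake, Cedarfen, Dunmere, Greywater, Ironridge, Juniper
Last habitat: Fernhollow with 104 animals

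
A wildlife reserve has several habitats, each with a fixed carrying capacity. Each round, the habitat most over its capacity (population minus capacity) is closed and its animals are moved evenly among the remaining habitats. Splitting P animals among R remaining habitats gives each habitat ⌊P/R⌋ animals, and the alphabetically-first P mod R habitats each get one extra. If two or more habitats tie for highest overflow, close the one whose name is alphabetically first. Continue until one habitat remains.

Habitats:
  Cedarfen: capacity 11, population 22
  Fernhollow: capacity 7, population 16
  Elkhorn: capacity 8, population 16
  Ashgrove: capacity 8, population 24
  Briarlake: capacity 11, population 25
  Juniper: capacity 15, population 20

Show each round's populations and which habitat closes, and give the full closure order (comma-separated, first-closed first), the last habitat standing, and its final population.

Round 1: Ashgrove=24 Briarlake=25 Cedarfen=22 Elkhorn=16 Fernhollow=16 Juniper=20 → close Ashgrove (overflow 16)
  24÷5 = 4 each, +1 to first 4
Round 2: Briarlake=30 Cedarfen=27 Elkhorn=21 Fernhollow=21 Juniper=24 → close Briarlake (overflow 19)
  30÷4 = 7 each, +1 to first 2
Round 3: Cedarfen=35 Elkhorn=29 Fernhollow=28 Juniper=31 → close Cedarfen (overflow 24)
  35÷3 = 11 each, +1 to first 2
Round 4: Elkhorn=41 Fernhollow=40 Juniper=42 → close Elkhorn (overflow 33)
  41÷2 = 20 each, +1 to first 1
Round 5: Fernhollow=61 Juniper=62 → close Fernhollow (overflow 54)
  61÷1 = 61 each, +1 to first 0

Closure order: Ashgrove, Briarlake, Cedarfen, Elkhorn, Fernhollow
Last habitat: Juniper with 123 animals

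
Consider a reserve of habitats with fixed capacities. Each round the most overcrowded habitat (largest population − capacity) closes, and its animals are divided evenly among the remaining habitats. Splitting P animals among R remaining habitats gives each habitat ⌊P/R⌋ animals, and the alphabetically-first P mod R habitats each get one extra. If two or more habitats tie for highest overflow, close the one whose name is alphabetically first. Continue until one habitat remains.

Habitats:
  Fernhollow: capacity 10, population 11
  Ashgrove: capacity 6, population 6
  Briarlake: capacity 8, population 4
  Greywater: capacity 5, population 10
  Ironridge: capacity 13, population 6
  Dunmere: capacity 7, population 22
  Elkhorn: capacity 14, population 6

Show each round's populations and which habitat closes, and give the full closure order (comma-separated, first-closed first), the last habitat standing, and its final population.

Round 1: Ashgrove=6 Briarlake=4 Dunmere=22 Elkhorn=6 Fernhollow=11 Greywater=10 Ironridge=6 → close Dunmere (overflow 15)
  22÷6 = 3 each, +1 to first 4
Round 2: Ashgrove=10 Briarlake=8 Elkhorn=10 Fernhollow=15 Greywater=13 Ironridge=9 → close Greywater (overflow 8)
  13÷5 = 2 each, +1 to first 3
Round 3: Ashgrove=13 Briarlake=11 Elkhorn=13 Fernhollow=17 Ironridge=11 → close Ashgrove (overflow 7)
  13÷4 = 3 each, +1 to first 1
Round 4: Briarlake=15 Elkhorn=16 Fernhollow=20 Ironridge=14 → close Fernhollow (overflow 10)
  20÷3 = 6 each, +1 to first 2
Round 5: Briarlake=22 Elkhorn=23 Ironridge=20 → close Briarlake (overflow 14)
  22÷2 = 11 each, +1 to first 0
Round 6: Elkhorn=34 Ironridge=31 → close Elkhorn (overflow 20)
  34÷1 = 34 each, +1 to first 0

Closure order: Dunmere, Greywater, Ashgrove, Fernhollow, Briarlake, Elkhorn
Last habitat: Ironridge with 65 animals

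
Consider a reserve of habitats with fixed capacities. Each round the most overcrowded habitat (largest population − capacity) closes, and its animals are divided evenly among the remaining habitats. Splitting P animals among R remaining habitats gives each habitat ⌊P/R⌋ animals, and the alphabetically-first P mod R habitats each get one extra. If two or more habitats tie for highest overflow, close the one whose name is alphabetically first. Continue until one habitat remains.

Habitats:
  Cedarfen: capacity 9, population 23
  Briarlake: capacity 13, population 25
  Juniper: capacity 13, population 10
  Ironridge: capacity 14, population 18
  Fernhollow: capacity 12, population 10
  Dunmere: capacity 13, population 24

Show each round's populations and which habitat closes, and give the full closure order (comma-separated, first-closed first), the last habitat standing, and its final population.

Round 1: Briarlake=25 Cedarfen=23 Dunmere=24 Fernhollow=10 Ironridge=18 Juniper=10 → close Cedarfen (overflow 14)
  23÷5 = 4 each, +1 to first 3
Round 2: Briarlake=30 Dunmere=29 Fernhollow=15 Ironridge=22 Juniper=14 → close Briarlake (overflow 17)
  30÷4 = 7 each, +1 to first 2
Round 3: Dunmere=37 Fernhollow=23 Ironridge=29 Juniper=21 → close Dunmere (overflow 24)
  37÷3 = 12 each, +1 to first 1
Round 4: Fernhollow=36 Ironridge=41 Juniper=33 → close Ironridge (overflow 27)
  41÷2 = 20 each, +1 to first 1
Round 5: Fernhollow=57 Juniper=53 → close Fernhollow (overflow 45)
  57÷1 = 57 each, +1 to first 0

Closure order: Cedarfen, Briarlake, Dunmere, Ironridge, Fernhollow
Last habitat: Juniper with 110 animals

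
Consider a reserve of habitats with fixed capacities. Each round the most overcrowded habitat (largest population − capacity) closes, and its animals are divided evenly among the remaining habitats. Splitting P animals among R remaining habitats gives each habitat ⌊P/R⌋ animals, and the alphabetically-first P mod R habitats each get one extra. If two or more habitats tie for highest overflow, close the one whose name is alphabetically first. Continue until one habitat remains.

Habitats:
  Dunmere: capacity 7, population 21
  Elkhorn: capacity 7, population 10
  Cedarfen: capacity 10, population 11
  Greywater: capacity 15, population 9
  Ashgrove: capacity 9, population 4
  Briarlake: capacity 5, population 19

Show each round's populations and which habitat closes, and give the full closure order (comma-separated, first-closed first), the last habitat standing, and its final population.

Round 1: Ashgrove=4 Briarlake=19 Cedarfen=11 Dunmere=21 Elkhorn=10 Greywater=9 → close Briarlake (overflow 14)
  19÷5 = 3 each, +1 to first 4
Round 2: Ashgrove=8 Cedarfen=15 Dunmere=25 Elkhorn=14 Greywater=12 → close Dunmere (overflow 18)
  25÷4 = 6 each, +1 to first 1
Round 3: Ashgrove=15 Cedarfen=21 Elkhorn=20 Greywater=18 → close Elkhorn (overflow 13)
  20÷3 = 6 each, +1 to first 2
Round 4: Ashgrove=22 Cedarfen=28 Greywater=24 → close Cedarfen (overflow 18)
  28÷2 = 14 each, +1 to first 0
Round 5: Ashgrove=36 Greywater=38 → close Ashgrove (overflow 27)
  36÷1 = 36 each, +1 to first 0

Closure order: Briarlake, Dunmere, Elkhorn, Cedarfen, Ashgrove
Last habitat: Greywater with 74 animals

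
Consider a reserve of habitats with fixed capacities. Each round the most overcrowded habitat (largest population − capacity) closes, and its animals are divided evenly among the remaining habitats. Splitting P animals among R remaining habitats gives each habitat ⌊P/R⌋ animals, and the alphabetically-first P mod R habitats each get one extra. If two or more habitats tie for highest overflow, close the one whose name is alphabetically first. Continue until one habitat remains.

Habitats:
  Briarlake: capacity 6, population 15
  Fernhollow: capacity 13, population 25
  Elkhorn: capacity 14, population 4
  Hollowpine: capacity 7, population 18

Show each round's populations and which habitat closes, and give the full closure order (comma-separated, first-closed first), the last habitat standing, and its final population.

Round 1: Briarlake=15 Elkhorn=4 Fernhollow=25 Hollowpine=18 → close Fernhollow (overflow 12)
  25÷3 = 8 each, +1 to first 1
Round 2: Briarlake=24 Elkhorn=12 Hollowpine=26 → close Hollowpine (overflow 19)
  26÷2 = 13 each, +1 to first 0
Round 3: Briarlake=37 Elkhorn=25 → close Briarlake (overflow 31)
  37÷1 = 37 each, +1 to first 0

Closure order: Fernhollow, Hollowpine, Briarlake
Last habitat: Elkhorn with 62 animals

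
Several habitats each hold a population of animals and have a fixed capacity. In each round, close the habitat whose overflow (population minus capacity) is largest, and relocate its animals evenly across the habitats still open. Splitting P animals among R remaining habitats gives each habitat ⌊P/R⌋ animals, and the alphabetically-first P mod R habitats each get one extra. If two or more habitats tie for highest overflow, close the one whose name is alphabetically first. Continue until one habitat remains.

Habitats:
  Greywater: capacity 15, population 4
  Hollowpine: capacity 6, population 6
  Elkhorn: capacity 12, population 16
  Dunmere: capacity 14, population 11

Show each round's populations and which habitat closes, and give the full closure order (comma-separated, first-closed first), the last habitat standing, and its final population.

Closure order: Elkhorn, Hollowpine, Dunmere
Last habitat: Greywater with 37 animals

Round 1: Dunmere=11 Elkhorn=16 Greywater=4 Hollowpine=6 → close Elkhorn (overflow 4)
  16÷3 = 5 each, +1 to first 1
Round 2: Dunmere=17 Greywater=9 Hollowpine=11 → close Hollowpine (overflow 5)
  11÷2 = 5 each, +1 to first 1
Round 3: Dunmere=23 Greywater=14 → close Dunmere (overflow 9)
  23÷1 = 23 each, +1 to first 0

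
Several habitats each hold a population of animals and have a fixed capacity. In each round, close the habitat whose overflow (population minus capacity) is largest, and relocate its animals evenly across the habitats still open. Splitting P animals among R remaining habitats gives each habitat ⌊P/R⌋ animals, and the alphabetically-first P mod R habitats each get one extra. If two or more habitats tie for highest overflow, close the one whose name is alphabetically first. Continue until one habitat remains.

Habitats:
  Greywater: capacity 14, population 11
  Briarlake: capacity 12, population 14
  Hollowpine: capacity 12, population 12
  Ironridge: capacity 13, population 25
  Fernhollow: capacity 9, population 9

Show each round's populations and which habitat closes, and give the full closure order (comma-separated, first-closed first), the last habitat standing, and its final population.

Closure order: Ironridge, Briarlake, Fernhollow, Hollowpine
Last habitat: Greywater with 71 animals

Round 1: Briarlake=14 Fernhollow=9 Greywater=11 Hollowpine=12 Ironridge=25 → close Ironridge (overflow 12)
  25÷4 = 6 each, +1 to first 1
Round 2: Briarlake=21 Fernhollow=15 Greywater=17 Hollowpine=18 → close Briarlake (overflow 9)
  21÷3 = 7 each, +1 to first 0
Round 3: Fernhollow=22 Greywater=24 Hollowpine=25 → close Fernhollow (overflow 13)
  22÷2 = 11 each, +1 to first 0
Round 4: Greywater=35 Hollowpine=36 → close Hollowpine (overflow 24)
  36÷1 = 36 each, +1 to first 0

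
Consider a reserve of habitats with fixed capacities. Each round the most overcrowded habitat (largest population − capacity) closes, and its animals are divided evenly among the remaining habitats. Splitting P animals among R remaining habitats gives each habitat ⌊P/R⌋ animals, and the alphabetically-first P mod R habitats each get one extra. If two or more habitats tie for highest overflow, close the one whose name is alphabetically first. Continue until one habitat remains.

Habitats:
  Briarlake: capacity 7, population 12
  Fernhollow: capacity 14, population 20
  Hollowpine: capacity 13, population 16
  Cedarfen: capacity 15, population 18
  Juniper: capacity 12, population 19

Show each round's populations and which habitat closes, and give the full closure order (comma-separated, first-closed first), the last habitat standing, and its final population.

Closure order: Juniper, Fernhollow, Briarlake, Cedarfen
Last habitat: Hollowpine with 85 animals

Round 1: Briarlake=12 Cedarfen=18 Fernhollow=20 Hollowpine=16 Juniper=19 → close Juniper (overflow 7)
  19÷4 = 4 each, +1 to first 3
Round 2: Briarlake=17 Cedarfen=23 Fernhollow=25 Hollowpine=20 → close Fernhollow (overflow 11)
  25÷3 = 8 each, +1 to first 1
Round 3: Briarlake=26 Cedarfen=31 Hollowpine=28 → close Briarlake (overflow 19)
  26÷2 = 13 each, +1 to first 0
Round 4: Cedarfen=44 Hollowpine=41 → close Cedarfen (overflow 29)
  44÷1 = 44 each, +1 to first 0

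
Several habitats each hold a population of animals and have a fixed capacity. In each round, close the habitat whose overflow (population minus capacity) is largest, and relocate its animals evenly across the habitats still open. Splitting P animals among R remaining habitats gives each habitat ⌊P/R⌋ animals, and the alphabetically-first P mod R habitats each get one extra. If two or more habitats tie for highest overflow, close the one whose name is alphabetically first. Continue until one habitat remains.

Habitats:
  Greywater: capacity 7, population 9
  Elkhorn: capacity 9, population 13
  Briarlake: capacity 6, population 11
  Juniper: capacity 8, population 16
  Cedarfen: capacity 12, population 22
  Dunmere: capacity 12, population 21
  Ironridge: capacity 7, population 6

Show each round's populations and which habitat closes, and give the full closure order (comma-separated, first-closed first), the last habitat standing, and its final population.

Round 1: Briarlake=11 Cedarfen=22 Dunmere=21 Elkhorn=13 Greywater=9 Ironridge=6 Juniper=16 → close Cedarfen (overflow 10)
  22÷6 = 3 each, +1 to first 4
Round 2: Briarlake=15 Dunmere=25 Elkhorn=17 Greywater=13 Ironridge=9 Juniper=19 → close Dunmere (overflow 13)
  25÷5 = 5 each, +1 to first 0
Round 3: Briarlake=20 Elkhorn=22 Greywater=18 Ironridge=14 Juniper=24 → close Juniper (overflow 16)
  24÷4 = 6 each, +1 to first 0
Round 4: Briarlake=26 Elkhorn=28 Greywater=24 Ironridge=20 → close Briarlake (overflow 20)
  26÷3 = 8 each, +1 to first 2
Round 5: Elkhorn=37 Greywater=33 Ironridge=28 → close Elkhorn (overflow 28)
  37÷2 = 18 each, +1 to first 1
Round 6: Greywater=52 Ironridge=46 → close Greywater (overflow 45)
  52÷1 = 52 each, +1 to first 0

Closure order: Cedarfen, Dunmere, Juniper, Briarlake, Elkhorn, Greywater
Last habitat: Ironridge with 98 animals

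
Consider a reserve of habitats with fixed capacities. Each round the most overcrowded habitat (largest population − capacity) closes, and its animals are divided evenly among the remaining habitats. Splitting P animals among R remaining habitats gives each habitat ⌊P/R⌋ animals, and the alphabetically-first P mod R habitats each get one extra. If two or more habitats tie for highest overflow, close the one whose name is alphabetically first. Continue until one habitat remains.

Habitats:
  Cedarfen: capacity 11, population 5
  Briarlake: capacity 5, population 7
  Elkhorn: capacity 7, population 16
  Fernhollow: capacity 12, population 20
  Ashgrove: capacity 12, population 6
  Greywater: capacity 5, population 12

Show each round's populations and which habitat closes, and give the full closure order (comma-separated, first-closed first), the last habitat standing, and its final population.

Closure order: Elkhorn, Fernhollow, Greywater, Briarlake, Ashgrove
Last habitat: Cedarfen with 66 animals

Round 1: Ashgrove=6 Briarlake=7 Cedarfen=5 Elkhorn=16 Fernhollow=20 Greywater=12 → close Elkhorn (overflow 9)
  16÷5 = 3 each, +1 to first 1
Round 2: Ashgrove=10 Briarlake=10 Cedarfen=8 Fernhollow=23 Greywater=15 → close Fernhollow (overflow 11)
  23÷4 = 5 each, +1 to first 3
Round 3: Ashgrove=16 Briarlake=16 Cedarfen=14 Greywater=20 → close Greywater (overflow 15)
  20÷3 = 6 each, +1 to first 2
Round 4: Ashgrove=23 Briarlake=23 Cedarfen=20 → close Briarlake (overflow 18)
  23÷2 = 11 each, +1 to first 1
Round 5: Ashgrove=35 Cedarfen=31 → close Ashgrove (overflow 23)
  35÷1 = 35 each, +1 to first 0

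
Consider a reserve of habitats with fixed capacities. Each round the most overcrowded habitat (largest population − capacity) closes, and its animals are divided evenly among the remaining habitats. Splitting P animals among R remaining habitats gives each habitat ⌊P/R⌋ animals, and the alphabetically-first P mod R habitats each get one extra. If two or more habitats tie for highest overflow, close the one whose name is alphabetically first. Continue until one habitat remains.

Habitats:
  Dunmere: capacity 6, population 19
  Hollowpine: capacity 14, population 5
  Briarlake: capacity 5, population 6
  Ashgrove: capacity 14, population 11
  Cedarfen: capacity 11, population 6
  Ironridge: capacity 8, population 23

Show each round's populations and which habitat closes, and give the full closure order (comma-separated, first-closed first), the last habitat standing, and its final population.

Closure order: Ironridge, Dunmere, Briarlake, Ashgrove, Cedarfen
Last habitat: Hollowpine with 70 animals

Round 1: Ashgrove=11 Briarlake=6 Cedarfen=6 Dunmere=19 Hollowpine=5 Ironridge=23 → close Ironridge (overflow 15)
  23÷5 = 4 each, +1 to first 3
Round 2: Ashgrove=16 Briarlake=11 Cedarfen=11 Dunmere=23 Hollowpine=9 → close Dunmere (overflow 17)
  23÷4 = 5 each, +1 to first 3
Round 3: Ashgrove=22 Briarlake=17 Cedarfen=17 Hollowpine=14 → close Briarlake (overflow 12)
  17÷3 = 5 each, +1 to first 2
Round 4: Ashgrove=28 Cedarfen=23 Hollowpine=19 → close Ashgrove (overflow 14)
  28÷2 = 14 each, +1 to first 0
Round 5: Cedarfen=37 Hollowpine=33 → close Cedarfen (overflow 26)
  37÷1 = 37 each, +1 to first 0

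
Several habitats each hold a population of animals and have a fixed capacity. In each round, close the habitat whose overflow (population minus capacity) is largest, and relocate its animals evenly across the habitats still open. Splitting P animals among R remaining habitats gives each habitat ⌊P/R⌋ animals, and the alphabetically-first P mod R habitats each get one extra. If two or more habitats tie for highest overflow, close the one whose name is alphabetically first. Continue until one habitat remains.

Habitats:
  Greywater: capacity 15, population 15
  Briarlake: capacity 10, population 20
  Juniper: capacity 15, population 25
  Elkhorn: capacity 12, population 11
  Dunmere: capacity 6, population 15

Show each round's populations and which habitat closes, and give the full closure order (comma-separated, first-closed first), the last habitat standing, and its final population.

Round 1: Briarlake=20 Dunmere=15 Elkhorn=11 Greywater=15 Juniper=25 → close Briarlake (overflow 10)
  20÷4 = 5 each, +1 to first 0
Round 2: Dunmere=20 Elkhorn=16 Greywater=20 Juniper=30 → close Juniper (overflow 15)
  30÷3 = 10 each, +1 to first 0
Round 3: Dunmere=30 Elkhorn=26 Greywater=30 → close Dunmere (overflow 24)
  30÷2 = 15 each, +1 to first 0
Round 4: Elkhorn=41 Greywater=45 → close Greywater (overflow 30)
  45÷1 = 45 each, +1 to first 0

Closure order: Briarlake, Juniper, Dunmere, Greywater
Last habitat: Elkhorn with 86 animals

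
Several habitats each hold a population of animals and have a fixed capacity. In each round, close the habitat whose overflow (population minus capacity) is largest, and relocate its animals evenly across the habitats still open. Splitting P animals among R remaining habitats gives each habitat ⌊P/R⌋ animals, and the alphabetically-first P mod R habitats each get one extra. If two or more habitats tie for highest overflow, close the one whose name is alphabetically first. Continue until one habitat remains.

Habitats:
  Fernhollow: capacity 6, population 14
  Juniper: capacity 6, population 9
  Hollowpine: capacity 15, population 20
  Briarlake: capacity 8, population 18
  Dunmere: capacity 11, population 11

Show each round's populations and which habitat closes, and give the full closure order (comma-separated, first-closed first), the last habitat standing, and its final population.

Closure order: Briarlake, Fernhollow, Hollowpine, Juniper
Last habitat: Dunmere with 72 animals

Round 1: Briarlake=18 Dunmere=11 Fernhollow=14 Hollowpine=20 Juniper=9 → close Briarlake (overflow 10)
  18÷4 = 4 each, +1 to first 2
Round 2: Dunmere=16 Fernhollow=19 Hollowpine=24 Juniper=13 → close Fernhollow (overflow 13)
  19÷3 = 6 each, +1 to first 1
Round 3: Dunmere=23 Hollowpine=30 Juniper=19 → close Hollowpine (overflow 15)
  30÷2 = 15 each, +1 to first 0
Round 4: Dunmere=38 Juniper=34 → close Juniper (overflow 28)
  34÷1 = 34 each, +1 to first 0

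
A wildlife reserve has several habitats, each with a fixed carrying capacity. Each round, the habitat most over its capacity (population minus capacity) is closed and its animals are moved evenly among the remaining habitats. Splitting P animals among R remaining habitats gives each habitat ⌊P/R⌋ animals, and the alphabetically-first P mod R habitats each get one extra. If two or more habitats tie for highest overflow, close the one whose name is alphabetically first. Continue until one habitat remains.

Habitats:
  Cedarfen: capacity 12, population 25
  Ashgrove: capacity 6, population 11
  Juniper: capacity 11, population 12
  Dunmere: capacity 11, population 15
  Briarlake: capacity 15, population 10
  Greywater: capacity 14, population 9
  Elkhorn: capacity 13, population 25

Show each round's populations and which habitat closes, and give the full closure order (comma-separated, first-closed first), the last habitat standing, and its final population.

Round 1: Ashgrove=11 Briarlake=10 Cedarfen=25 Dunmere=15 Elkhorn=25 Greywater=9 Juniper=12 → close Cedarfen (overflow 13)
  25÷6 = 4 each, +1 to first 1
Round 2: Ashgrove=16 Briarlake=14 Dunmere=19 Elkhorn=29 Greywater=13 Juniper=16 → close Elkhorn (overflow 16)
  29÷5 = 5 each, +1 to first 4
Round 3: Ashgrove=22 Briarlake=20 Dunmere=25 Greywater=19 Juniper=21 → close Ashgrove (overflow 16)
  22÷4 = 5 each, +1 to first 2
Round 4: Briarlake=26 Dunmere=31 Greywater=24 Juniper=26 → close Dunmere (overflow 20)
  31÷3 = 10 each, +1 to first 1
Round 5: Briarlake=37 Greywater=34 Juniper=36 → close Juniper (overflow 25)
  36÷2 = 18 each, +1 to first 0
Round 6: Briarlake=55 Greywater=52 → close Briarlake (overflow 40)
  55÷1 = 55 each, +1 to first 0

Closure order: Cedarfen, Elkhorn, Ashgrove, Dunmere, Juniper, Briarlake
Last habitat: Greywater with 107 animals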